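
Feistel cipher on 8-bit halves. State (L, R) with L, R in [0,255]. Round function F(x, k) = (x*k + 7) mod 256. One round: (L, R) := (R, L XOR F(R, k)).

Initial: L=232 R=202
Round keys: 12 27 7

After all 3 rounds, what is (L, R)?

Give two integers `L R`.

Answer: 62 46

Derivation:
Round 1 (k=12): L=202 R=151
Round 2 (k=27): L=151 R=62
Round 3 (k=7): L=62 R=46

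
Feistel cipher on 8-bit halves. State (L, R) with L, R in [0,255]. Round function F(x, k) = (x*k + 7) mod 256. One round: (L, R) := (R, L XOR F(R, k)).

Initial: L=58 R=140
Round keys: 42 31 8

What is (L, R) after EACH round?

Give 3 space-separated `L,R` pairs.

Round 1 (k=42): L=140 R=197
Round 2 (k=31): L=197 R=110
Round 3 (k=8): L=110 R=178

Answer: 140,197 197,110 110,178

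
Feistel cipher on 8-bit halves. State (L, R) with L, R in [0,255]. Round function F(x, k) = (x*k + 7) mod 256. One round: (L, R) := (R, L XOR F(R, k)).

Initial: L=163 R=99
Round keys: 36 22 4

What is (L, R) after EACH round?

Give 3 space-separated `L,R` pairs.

Round 1 (k=36): L=99 R=80
Round 2 (k=22): L=80 R=132
Round 3 (k=4): L=132 R=71

Answer: 99,80 80,132 132,71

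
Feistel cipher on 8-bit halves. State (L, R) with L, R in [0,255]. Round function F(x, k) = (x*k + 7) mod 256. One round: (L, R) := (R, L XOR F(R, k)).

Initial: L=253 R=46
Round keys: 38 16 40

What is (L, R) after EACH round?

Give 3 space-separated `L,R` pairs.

Answer: 46,38 38,73 73,73

Derivation:
Round 1 (k=38): L=46 R=38
Round 2 (k=16): L=38 R=73
Round 3 (k=40): L=73 R=73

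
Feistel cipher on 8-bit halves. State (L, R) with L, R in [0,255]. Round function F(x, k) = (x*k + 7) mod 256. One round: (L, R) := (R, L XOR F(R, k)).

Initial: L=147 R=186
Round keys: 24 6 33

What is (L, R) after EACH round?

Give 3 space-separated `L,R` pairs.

Round 1 (k=24): L=186 R=228
Round 2 (k=6): L=228 R=229
Round 3 (k=33): L=229 R=104

Answer: 186,228 228,229 229,104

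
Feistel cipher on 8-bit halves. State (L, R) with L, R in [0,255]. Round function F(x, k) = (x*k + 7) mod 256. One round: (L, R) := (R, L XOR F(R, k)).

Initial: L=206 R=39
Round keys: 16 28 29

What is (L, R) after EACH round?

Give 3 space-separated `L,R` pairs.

Answer: 39,185 185,100 100,226

Derivation:
Round 1 (k=16): L=39 R=185
Round 2 (k=28): L=185 R=100
Round 3 (k=29): L=100 R=226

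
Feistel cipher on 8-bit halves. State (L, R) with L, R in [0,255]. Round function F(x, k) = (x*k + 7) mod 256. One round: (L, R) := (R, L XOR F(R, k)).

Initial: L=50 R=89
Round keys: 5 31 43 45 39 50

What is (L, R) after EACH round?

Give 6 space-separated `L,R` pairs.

Answer: 89,246 246,136 136,41 41,180 180,90 90,47

Derivation:
Round 1 (k=5): L=89 R=246
Round 2 (k=31): L=246 R=136
Round 3 (k=43): L=136 R=41
Round 4 (k=45): L=41 R=180
Round 5 (k=39): L=180 R=90
Round 6 (k=50): L=90 R=47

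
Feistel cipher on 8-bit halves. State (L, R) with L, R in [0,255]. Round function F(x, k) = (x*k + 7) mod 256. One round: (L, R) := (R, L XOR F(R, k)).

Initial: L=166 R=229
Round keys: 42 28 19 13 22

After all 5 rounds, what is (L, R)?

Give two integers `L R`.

Answer: 83 7

Derivation:
Round 1 (k=42): L=229 R=63
Round 2 (k=28): L=63 R=14
Round 3 (k=19): L=14 R=46
Round 4 (k=13): L=46 R=83
Round 5 (k=22): L=83 R=7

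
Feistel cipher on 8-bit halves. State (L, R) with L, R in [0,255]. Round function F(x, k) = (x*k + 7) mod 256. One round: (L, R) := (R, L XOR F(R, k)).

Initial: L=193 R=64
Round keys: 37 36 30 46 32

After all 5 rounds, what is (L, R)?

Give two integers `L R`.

Answer: 230 232

Derivation:
Round 1 (k=37): L=64 R=134
Round 2 (k=36): L=134 R=159
Round 3 (k=30): L=159 R=47
Round 4 (k=46): L=47 R=230
Round 5 (k=32): L=230 R=232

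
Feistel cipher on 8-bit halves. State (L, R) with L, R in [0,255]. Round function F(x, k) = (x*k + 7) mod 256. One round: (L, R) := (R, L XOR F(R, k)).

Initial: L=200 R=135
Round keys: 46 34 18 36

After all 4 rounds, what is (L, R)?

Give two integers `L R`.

Answer: 194 225

Derivation:
Round 1 (k=46): L=135 R=129
Round 2 (k=34): L=129 R=174
Round 3 (k=18): L=174 R=194
Round 4 (k=36): L=194 R=225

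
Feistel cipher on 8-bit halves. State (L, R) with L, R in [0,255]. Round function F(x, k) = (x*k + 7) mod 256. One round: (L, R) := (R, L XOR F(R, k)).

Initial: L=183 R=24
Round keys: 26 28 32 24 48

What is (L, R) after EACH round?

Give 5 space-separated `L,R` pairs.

Answer: 24,192 192,31 31,39 39,176 176,32

Derivation:
Round 1 (k=26): L=24 R=192
Round 2 (k=28): L=192 R=31
Round 3 (k=32): L=31 R=39
Round 4 (k=24): L=39 R=176
Round 5 (k=48): L=176 R=32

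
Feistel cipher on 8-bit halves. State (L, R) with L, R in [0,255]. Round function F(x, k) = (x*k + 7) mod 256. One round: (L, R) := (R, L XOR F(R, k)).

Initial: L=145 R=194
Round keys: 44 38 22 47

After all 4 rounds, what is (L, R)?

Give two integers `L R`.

Answer: 99 109

Derivation:
Round 1 (k=44): L=194 R=206
Round 2 (k=38): L=206 R=89
Round 3 (k=22): L=89 R=99
Round 4 (k=47): L=99 R=109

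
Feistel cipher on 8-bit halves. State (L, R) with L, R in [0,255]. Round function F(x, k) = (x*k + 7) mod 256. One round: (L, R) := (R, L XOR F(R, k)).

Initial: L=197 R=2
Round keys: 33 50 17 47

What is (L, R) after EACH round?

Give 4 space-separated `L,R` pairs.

Answer: 2,140 140,93 93,184 184,146

Derivation:
Round 1 (k=33): L=2 R=140
Round 2 (k=50): L=140 R=93
Round 3 (k=17): L=93 R=184
Round 4 (k=47): L=184 R=146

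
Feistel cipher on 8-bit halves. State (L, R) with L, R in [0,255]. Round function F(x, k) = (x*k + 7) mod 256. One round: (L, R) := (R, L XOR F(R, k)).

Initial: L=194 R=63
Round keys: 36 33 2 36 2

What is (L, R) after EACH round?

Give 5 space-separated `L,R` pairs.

Round 1 (k=36): L=63 R=33
Round 2 (k=33): L=33 R=119
Round 3 (k=2): L=119 R=212
Round 4 (k=36): L=212 R=160
Round 5 (k=2): L=160 R=147

Answer: 63,33 33,119 119,212 212,160 160,147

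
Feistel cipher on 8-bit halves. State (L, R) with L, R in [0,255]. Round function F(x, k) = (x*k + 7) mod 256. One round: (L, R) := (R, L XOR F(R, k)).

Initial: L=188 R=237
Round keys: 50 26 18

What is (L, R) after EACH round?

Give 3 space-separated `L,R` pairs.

Round 1 (k=50): L=237 R=237
Round 2 (k=26): L=237 R=244
Round 3 (k=18): L=244 R=194

Answer: 237,237 237,244 244,194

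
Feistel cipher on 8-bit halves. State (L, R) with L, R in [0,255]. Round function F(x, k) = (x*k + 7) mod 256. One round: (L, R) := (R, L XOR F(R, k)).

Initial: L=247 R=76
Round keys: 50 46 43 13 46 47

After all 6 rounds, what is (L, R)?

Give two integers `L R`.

Answer: 167 116

Derivation:
Round 1 (k=50): L=76 R=40
Round 2 (k=46): L=40 R=123
Round 3 (k=43): L=123 R=152
Round 4 (k=13): L=152 R=196
Round 5 (k=46): L=196 R=167
Round 6 (k=47): L=167 R=116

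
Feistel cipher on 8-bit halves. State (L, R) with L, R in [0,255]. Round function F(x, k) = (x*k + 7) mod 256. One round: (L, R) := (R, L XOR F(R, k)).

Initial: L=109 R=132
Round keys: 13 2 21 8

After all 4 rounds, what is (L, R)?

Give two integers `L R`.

Round 1 (k=13): L=132 R=214
Round 2 (k=2): L=214 R=55
Round 3 (k=21): L=55 R=92
Round 4 (k=8): L=92 R=208

Answer: 92 208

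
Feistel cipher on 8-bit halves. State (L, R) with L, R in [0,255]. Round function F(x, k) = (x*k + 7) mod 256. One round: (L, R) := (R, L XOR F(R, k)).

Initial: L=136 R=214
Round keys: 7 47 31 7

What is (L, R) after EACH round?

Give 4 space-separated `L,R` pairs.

Round 1 (k=7): L=214 R=105
Round 2 (k=47): L=105 R=152
Round 3 (k=31): L=152 R=6
Round 4 (k=7): L=6 R=169

Answer: 214,105 105,152 152,6 6,169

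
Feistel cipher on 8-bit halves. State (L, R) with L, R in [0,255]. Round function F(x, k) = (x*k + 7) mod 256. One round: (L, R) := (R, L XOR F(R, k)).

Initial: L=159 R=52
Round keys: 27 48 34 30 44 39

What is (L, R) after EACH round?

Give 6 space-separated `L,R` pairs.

Answer: 52,28 28,115 115,81 81,246 246,30 30,111

Derivation:
Round 1 (k=27): L=52 R=28
Round 2 (k=48): L=28 R=115
Round 3 (k=34): L=115 R=81
Round 4 (k=30): L=81 R=246
Round 5 (k=44): L=246 R=30
Round 6 (k=39): L=30 R=111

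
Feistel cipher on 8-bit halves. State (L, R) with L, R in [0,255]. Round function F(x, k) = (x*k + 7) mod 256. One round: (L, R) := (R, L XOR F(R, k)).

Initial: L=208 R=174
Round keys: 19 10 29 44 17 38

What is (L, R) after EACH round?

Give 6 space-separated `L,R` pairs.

Answer: 174,33 33,255 255,203 203,20 20,144 144,115

Derivation:
Round 1 (k=19): L=174 R=33
Round 2 (k=10): L=33 R=255
Round 3 (k=29): L=255 R=203
Round 4 (k=44): L=203 R=20
Round 5 (k=17): L=20 R=144
Round 6 (k=38): L=144 R=115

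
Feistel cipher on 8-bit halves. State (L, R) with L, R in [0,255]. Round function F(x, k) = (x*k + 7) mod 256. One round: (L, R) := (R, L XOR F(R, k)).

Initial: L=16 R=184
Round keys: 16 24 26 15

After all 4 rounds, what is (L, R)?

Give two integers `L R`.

Round 1 (k=16): L=184 R=151
Round 2 (k=24): L=151 R=151
Round 3 (k=26): L=151 R=202
Round 4 (k=15): L=202 R=74

Answer: 202 74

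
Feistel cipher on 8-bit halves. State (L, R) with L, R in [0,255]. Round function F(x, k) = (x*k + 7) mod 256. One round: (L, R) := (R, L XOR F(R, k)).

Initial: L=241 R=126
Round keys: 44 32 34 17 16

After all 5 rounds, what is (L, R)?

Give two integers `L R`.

Round 1 (k=44): L=126 R=94
Round 2 (k=32): L=94 R=185
Round 3 (k=34): L=185 R=199
Round 4 (k=17): L=199 R=135
Round 5 (k=16): L=135 R=176

Answer: 135 176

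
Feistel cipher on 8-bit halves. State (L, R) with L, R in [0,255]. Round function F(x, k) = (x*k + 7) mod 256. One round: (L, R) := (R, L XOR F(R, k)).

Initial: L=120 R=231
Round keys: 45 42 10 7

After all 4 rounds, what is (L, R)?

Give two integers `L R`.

Answer: 101 230

Derivation:
Round 1 (k=45): L=231 R=218
Round 2 (k=42): L=218 R=44
Round 3 (k=10): L=44 R=101
Round 4 (k=7): L=101 R=230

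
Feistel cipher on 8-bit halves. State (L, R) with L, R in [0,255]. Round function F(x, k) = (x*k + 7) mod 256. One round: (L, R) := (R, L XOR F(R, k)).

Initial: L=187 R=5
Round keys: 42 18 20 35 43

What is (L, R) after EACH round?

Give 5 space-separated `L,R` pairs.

Answer: 5,98 98,238 238,253 253,112 112,42

Derivation:
Round 1 (k=42): L=5 R=98
Round 2 (k=18): L=98 R=238
Round 3 (k=20): L=238 R=253
Round 4 (k=35): L=253 R=112
Round 5 (k=43): L=112 R=42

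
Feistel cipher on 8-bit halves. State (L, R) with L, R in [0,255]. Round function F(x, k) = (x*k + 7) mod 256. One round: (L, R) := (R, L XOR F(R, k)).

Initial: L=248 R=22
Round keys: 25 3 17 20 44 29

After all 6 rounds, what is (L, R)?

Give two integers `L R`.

Answer: 153 227

Derivation:
Round 1 (k=25): L=22 R=213
Round 2 (k=3): L=213 R=144
Round 3 (k=17): L=144 R=66
Round 4 (k=20): L=66 R=191
Round 5 (k=44): L=191 R=153
Round 6 (k=29): L=153 R=227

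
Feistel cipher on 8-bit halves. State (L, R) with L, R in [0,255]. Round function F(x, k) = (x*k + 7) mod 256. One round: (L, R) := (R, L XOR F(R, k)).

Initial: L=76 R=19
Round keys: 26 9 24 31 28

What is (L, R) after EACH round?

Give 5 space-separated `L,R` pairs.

Answer: 19,185 185,155 155,54 54,10 10,41

Derivation:
Round 1 (k=26): L=19 R=185
Round 2 (k=9): L=185 R=155
Round 3 (k=24): L=155 R=54
Round 4 (k=31): L=54 R=10
Round 5 (k=28): L=10 R=41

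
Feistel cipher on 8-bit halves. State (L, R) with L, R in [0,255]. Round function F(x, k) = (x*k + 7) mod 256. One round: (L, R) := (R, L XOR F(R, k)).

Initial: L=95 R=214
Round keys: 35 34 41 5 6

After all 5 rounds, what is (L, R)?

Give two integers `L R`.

Round 1 (k=35): L=214 R=22
Round 2 (k=34): L=22 R=37
Round 3 (k=41): L=37 R=226
Round 4 (k=5): L=226 R=84
Round 5 (k=6): L=84 R=29

Answer: 84 29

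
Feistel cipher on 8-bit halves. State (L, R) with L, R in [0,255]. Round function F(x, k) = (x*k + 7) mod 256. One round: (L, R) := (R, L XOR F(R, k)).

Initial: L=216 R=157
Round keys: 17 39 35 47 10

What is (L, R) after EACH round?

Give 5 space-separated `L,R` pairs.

Answer: 157,172 172,166 166,21 21,68 68,186

Derivation:
Round 1 (k=17): L=157 R=172
Round 2 (k=39): L=172 R=166
Round 3 (k=35): L=166 R=21
Round 4 (k=47): L=21 R=68
Round 5 (k=10): L=68 R=186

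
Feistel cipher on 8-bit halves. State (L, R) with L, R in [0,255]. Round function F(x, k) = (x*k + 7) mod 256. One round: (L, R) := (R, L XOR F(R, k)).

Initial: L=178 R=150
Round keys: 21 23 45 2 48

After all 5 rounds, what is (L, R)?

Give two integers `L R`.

Round 1 (k=21): L=150 R=231
Round 2 (k=23): L=231 R=94
Round 3 (k=45): L=94 R=106
Round 4 (k=2): L=106 R=133
Round 5 (k=48): L=133 R=157

Answer: 133 157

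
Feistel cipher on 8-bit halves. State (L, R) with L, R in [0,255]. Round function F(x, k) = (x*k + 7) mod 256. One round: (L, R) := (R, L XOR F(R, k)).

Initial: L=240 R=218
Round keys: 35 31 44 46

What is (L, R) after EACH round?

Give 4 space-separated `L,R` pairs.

Round 1 (k=35): L=218 R=37
Round 2 (k=31): L=37 R=88
Round 3 (k=44): L=88 R=2
Round 4 (k=46): L=2 R=59

Answer: 218,37 37,88 88,2 2,59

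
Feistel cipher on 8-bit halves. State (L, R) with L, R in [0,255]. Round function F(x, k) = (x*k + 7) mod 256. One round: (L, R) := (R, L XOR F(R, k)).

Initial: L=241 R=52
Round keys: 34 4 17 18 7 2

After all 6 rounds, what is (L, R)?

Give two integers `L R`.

Round 1 (k=34): L=52 R=30
Round 2 (k=4): L=30 R=75
Round 3 (k=17): L=75 R=28
Round 4 (k=18): L=28 R=180
Round 5 (k=7): L=180 R=239
Round 6 (k=2): L=239 R=81

Answer: 239 81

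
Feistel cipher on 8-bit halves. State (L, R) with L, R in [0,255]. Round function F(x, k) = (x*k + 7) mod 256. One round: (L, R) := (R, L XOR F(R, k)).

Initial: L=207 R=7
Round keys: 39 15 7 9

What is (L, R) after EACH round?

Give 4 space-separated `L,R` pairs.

Answer: 7,215 215,167 167,79 79,105

Derivation:
Round 1 (k=39): L=7 R=215
Round 2 (k=15): L=215 R=167
Round 3 (k=7): L=167 R=79
Round 4 (k=9): L=79 R=105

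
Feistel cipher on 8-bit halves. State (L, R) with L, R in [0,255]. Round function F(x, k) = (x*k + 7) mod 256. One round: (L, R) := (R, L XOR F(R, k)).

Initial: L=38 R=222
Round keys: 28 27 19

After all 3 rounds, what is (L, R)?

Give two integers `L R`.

Round 1 (k=28): L=222 R=105
Round 2 (k=27): L=105 R=196
Round 3 (k=19): L=196 R=250

Answer: 196 250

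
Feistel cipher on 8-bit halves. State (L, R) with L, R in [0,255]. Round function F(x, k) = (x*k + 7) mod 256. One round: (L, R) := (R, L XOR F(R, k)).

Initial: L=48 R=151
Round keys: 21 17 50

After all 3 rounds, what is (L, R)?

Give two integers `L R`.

Answer: 150 9

Derivation:
Round 1 (k=21): L=151 R=90
Round 2 (k=17): L=90 R=150
Round 3 (k=50): L=150 R=9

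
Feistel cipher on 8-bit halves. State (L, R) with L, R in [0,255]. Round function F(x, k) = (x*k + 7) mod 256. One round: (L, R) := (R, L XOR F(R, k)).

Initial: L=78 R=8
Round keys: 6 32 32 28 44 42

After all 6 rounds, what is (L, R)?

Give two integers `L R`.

Answer: 25 65

Derivation:
Round 1 (k=6): L=8 R=121
Round 2 (k=32): L=121 R=47
Round 3 (k=32): L=47 R=158
Round 4 (k=28): L=158 R=96
Round 5 (k=44): L=96 R=25
Round 6 (k=42): L=25 R=65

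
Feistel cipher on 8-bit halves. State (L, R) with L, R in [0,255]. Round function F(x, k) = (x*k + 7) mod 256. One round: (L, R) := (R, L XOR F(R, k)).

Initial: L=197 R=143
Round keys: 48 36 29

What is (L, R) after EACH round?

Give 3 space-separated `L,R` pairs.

Round 1 (k=48): L=143 R=18
Round 2 (k=36): L=18 R=0
Round 3 (k=29): L=0 R=21

Answer: 143,18 18,0 0,21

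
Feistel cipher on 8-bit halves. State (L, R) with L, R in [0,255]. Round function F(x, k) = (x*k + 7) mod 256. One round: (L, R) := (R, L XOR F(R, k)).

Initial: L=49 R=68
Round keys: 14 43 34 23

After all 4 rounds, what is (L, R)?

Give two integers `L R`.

Answer: 127 213

Derivation:
Round 1 (k=14): L=68 R=142
Round 2 (k=43): L=142 R=165
Round 3 (k=34): L=165 R=127
Round 4 (k=23): L=127 R=213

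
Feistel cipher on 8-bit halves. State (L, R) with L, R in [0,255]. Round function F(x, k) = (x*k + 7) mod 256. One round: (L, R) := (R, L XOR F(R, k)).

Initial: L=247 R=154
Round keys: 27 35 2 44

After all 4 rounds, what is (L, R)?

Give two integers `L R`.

Answer: 39 124

Derivation:
Round 1 (k=27): L=154 R=178
Round 2 (k=35): L=178 R=199
Round 3 (k=2): L=199 R=39
Round 4 (k=44): L=39 R=124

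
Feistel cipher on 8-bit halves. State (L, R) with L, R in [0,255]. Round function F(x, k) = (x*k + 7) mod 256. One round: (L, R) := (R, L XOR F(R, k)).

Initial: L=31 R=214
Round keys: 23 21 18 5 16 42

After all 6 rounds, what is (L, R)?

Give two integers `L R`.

Answer: 4 226

Derivation:
Round 1 (k=23): L=214 R=94
Round 2 (k=21): L=94 R=107
Round 3 (k=18): L=107 R=211
Round 4 (k=5): L=211 R=77
Round 5 (k=16): L=77 R=4
Round 6 (k=42): L=4 R=226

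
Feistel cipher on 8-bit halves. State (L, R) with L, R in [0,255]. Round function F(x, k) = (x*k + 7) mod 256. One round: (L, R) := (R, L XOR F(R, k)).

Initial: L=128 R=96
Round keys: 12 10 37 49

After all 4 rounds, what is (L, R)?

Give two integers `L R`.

Round 1 (k=12): L=96 R=7
Round 2 (k=10): L=7 R=45
Round 3 (k=37): L=45 R=143
Round 4 (k=49): L=143 R=75

Answer: 143 75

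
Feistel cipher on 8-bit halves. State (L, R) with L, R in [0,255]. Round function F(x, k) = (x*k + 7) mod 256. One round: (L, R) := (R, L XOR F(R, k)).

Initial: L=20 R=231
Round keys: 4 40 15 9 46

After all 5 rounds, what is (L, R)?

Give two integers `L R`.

Round 1 (k=4): L=231 R=183
Round 2 (k=40): L=183 R=120
Round 3 (k=15): L=120 R=184
Round 4 (k=9): L=184 R=7
Round 5 (k=46): L=7 R=241

Answer: 7 241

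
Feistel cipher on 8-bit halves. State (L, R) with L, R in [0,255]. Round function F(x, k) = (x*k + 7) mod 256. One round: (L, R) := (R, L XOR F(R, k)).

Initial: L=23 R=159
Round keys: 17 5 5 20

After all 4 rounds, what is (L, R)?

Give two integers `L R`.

Answer: 231 0

Derivation:
Round 1 (k=17): L=159 R=129
Round 2 (k=5): L=129 R=19
Round 3 (k=5): L=19 R=231
Round 4 (k=20): L=231 R=0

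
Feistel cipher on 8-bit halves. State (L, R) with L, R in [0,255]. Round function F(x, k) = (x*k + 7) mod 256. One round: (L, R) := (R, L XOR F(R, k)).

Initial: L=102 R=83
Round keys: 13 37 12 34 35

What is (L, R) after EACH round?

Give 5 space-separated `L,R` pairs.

Answer: 83,88 88,236 236,79 79,105 105,45

Derivation:
Round 1 (k=13): L=83 R=88
Round 2 (k=37): L=88 R=236
Round 3 (k=12): L=236 R=79
Round 4 (k=34): L=79 R=105
Round 5 (k=35): L=105 R=45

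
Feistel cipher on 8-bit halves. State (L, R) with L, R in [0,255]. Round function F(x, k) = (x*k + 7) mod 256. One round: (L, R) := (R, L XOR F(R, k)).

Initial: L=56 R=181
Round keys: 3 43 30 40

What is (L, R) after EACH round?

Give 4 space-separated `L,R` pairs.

Round 1 (k=3): L=181 R=30
Round 2 (k=43): L=30 R=164
Round 3 (k=30): L=164 R=33
Round 4 (k=40): L=33 R=139

Answer: 181,30 30,164 164,33 33,139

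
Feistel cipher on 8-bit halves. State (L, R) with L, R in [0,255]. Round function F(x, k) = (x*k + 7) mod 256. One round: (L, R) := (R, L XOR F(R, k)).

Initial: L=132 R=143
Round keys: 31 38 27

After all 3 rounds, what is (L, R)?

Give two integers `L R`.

Round 1 (k=31): L=143 R=220
Round 2 (k=38): L=220 R=32
Round 3 (k=27): L=32 R=187

Answer: 32 187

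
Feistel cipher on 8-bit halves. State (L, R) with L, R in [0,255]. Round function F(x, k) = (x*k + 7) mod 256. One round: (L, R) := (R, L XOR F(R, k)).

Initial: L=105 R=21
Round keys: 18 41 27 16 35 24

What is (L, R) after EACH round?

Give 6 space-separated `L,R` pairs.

Answer: 21,232 232,58 58,205 205,237 237,163 163,162

Derivation:
Round 1 (k=18): L=21 R=232
Round 2 (k=41): L=232 R=58
Round 3 (k=27): L=58 R=205
Round 4 (k=16): L=205 R=237
Round 5 (k=35): L=237 R=163
Round 6 (k=24): L=163 R=162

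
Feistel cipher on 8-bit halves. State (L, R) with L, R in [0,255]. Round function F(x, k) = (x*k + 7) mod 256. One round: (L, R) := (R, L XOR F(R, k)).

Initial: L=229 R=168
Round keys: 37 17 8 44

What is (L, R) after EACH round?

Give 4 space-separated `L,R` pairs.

Round 1 (k=37): L=168 R=170
Round 2 (k=17): L=170 R=249
Round 3 (k=8): L=249 R=101
Round 4 (k=44): L=101 R=154

Answer: 168,170 170,249 249,101 101,154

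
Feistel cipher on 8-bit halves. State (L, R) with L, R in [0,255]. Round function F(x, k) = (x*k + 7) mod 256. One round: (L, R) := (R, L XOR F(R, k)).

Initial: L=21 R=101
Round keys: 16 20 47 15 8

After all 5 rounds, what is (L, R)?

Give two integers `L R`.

Round 1 (k=16): L=101 R=66
Round 2 (k=20): L=66 R=74
Round 3 (k=47): L=74 R=223
Round 4 (k=15): L=223 R=82
Round 5 (k=8): L=82 R=72

Answer: 82 72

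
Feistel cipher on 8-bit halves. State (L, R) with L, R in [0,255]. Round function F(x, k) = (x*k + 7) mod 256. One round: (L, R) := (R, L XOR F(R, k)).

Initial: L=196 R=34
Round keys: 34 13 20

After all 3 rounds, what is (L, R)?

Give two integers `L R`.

Round 1 (k=34): L=34 R=79
Round 2 (k=13): L=79 R=40
Round 3 (k=20): L=40 R=104

Answer: 40 104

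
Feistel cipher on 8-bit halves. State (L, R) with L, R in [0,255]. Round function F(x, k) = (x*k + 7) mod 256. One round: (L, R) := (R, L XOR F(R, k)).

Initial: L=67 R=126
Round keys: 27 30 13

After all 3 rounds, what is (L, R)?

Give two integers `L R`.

Round 1 (k=27): L=126 R=18
Round 2 (k=30): L=18 R=93
Round 3 (k=13): L=93 R=210

Answer: 93 210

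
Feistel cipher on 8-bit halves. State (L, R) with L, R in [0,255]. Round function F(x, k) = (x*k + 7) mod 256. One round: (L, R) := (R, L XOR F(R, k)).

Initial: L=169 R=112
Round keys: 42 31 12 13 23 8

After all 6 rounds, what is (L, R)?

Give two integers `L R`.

Answer: 11 118

Derivation:
Round 1 (k=42): L=112 R=206
Round 2 (k=31): L=206 R=137
Round 3 (k=12): L=137 R=189
Round 4 (k=13): L=189 R=41
Round 5 (k=23): L=41 R=11
Round 6 (k=8): L=11 R=118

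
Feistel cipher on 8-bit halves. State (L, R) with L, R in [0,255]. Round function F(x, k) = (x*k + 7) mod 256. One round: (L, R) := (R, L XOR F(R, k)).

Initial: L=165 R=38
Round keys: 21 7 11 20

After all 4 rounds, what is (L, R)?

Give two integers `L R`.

Round 1 (k=21): L=38 R=128
Round 2 (k=7): L=128 R=161
Round 3 (k=11): L=161 R=114
Round 4 (k=20): L=114 R=78

Answer: 114 78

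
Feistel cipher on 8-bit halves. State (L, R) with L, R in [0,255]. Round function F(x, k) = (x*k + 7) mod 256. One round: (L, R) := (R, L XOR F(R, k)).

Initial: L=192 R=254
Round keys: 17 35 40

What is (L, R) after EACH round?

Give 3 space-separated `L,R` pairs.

Round 1 (k=17): L=254 R=37
Round 2 (k=35): L=37 R=232
Round 3 (k=40): L=232 R=98

Answer: 254,37 37,232 232,98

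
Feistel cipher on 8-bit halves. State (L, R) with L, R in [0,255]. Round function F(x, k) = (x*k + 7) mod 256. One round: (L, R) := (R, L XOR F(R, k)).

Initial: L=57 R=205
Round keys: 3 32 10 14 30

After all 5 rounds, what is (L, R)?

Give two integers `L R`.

Round 1 (k=3): L=205 R=87
Round 2 (k=32): L=87 R=42
Round 3 (k=10): L=42 R=252
Round 4 (k=14): L=252 R=229
Round 5 (k=30): L=229 R=33

Answer: 229 33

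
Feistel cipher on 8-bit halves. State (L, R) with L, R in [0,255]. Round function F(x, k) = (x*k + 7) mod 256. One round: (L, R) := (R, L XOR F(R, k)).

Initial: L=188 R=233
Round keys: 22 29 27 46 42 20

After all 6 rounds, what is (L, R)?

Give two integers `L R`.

Round 1 (k=22): L=233 R=177
Round 2 (k=29): L=177 R=253
Round 3 (k=27): L=253 R=7
Round 4 (k=46): L=7 R=180
Round 5 (k=42): L=180 R=136
Round 6 (k=20): L=136 R=19

Answer: 136 19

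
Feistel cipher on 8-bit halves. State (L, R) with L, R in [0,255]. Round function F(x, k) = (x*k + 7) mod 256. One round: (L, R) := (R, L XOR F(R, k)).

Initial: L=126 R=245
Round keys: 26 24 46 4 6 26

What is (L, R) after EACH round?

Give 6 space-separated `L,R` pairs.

Answer: 245,151 151,218 218,164 164,77 77,113 113,204

Derivation:
Round 1 (k=26): L=245 R=151
Round 2 (k=24): L=151 R=218
Round 3 (k=46): L=218 R=164
Round 4 (k=4): L=164 R=77
Round 5 (k=6): L=77 R=113
Round 6 (k=26): L=113 R=204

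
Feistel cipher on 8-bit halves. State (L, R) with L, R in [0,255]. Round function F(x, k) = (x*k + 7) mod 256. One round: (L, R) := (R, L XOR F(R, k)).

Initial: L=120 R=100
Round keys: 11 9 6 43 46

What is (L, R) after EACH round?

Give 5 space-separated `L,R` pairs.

Answer: 100,43 43,238 238,176 176,121 121,117

Derivation:
Round 1 (k=11): L=100 R=43
Round 2 (k=9): L=43 R=238
Round 3 (k=6): L=238 R=176
Round 4 (k=43): L=176 R=121
Round 5 (k=46): L=121 R=117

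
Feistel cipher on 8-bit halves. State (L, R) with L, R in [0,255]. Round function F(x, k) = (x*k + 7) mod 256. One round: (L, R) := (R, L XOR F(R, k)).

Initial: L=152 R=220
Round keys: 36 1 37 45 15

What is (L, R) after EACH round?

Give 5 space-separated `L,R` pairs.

Answer: 220,111 111,170 170,246 246,239 239,254

Derivation:
Round 1 (k=36): L=220 R=111
Round 2 (k=1): L=111 R=170
Round 3 (k=37): L=170 R=246
Round 4 (k=45): L=246 R=239
Round 5 (k=15): L=239 R=254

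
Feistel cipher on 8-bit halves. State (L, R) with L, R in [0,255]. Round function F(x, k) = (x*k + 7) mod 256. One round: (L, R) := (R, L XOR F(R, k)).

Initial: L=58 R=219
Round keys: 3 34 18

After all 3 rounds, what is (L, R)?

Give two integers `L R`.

Answer: 80 5

Derivation:
Round 1 (k=3): L=219 R=162
Round 2 (k=34): L=162 R=80
Round 3 (k=18): L=80 R=5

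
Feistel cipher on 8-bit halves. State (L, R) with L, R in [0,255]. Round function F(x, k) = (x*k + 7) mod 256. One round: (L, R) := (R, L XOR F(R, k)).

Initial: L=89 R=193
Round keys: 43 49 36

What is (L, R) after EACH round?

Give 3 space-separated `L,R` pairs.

Answer: 193,43 43,131 131,88

Derivation:
Round 1 (k=43): L=193 R=43
Round 2 (k=49): L=43 R=131
Round 3 (k=36): L=131 R=88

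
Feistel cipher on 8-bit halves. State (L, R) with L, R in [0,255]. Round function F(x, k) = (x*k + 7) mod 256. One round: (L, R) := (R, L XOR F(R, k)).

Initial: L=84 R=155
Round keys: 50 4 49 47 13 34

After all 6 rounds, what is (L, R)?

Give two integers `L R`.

Answer: 82 162

Derivation:
Round 1 (k=50): L=155 R=25
Round 2 (k=4): L=25 R=240
Round 3 (k=49): L=240 R=238
Round 4 (k=47): L=238 R=73
Round 5 (k=13): L=73 R=82
Round 6 (k=34): L=82 R=162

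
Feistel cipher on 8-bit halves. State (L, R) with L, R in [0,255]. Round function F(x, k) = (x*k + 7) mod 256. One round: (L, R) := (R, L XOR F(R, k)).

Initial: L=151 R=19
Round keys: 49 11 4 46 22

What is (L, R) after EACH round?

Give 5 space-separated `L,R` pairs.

Round 1 (k=49): L=19 R=61
Round 2 (k=11): L=61 R=181
Round 3 (k=4): L=181 R=230
Round 4 (k=46): L=230 R=238
Round 5 (k=22): L=238 R=157

Answer: 19,61 61,181 181,230 230,238 238,157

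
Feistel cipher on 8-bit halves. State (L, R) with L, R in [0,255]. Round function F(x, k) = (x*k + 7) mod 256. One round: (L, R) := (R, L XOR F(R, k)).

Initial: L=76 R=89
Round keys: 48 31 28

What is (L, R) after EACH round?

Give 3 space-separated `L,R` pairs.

Round 1 (k=48): L=89 R=251
Round 2 (k=31): L=251 R=53
Round 3 (k=28): L=53 R=40

Answer: 89,251 251,53 53,40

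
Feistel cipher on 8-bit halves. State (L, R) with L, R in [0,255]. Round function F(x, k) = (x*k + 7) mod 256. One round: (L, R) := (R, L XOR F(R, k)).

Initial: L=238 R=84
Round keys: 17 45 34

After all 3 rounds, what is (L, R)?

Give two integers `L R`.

Answer: 204 106

Derivation:
Round 1 (k=17): L=84 R=117
Round 2 (k=45): L=117 R=204
Round 3 (k=34): L=204 R=106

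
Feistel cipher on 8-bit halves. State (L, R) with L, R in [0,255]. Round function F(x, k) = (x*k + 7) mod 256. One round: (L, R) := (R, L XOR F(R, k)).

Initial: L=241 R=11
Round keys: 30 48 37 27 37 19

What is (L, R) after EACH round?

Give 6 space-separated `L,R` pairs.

Round 1 (k=30): L=11 R=160
Round 2 (k=48): L=160 R=12
Round 3 (k=37): L=12 R=99
Round 4 (k=27): L=99 R=116
Round 5 (k=37): L=116 R=168
Round 6 (k=19): L=168 R=11

Answer: 11,160 160,12 12,99 99,116 116,168 168,11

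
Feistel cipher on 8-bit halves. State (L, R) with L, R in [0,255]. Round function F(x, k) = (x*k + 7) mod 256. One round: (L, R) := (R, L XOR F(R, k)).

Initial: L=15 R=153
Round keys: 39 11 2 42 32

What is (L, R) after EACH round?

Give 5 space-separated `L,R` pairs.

Round 1 (k=39): L=153 R=89
Round 2 (k=11): L=89 R=67
Round 3 (k=2): L=67 R=212
Round 4 (k=42): L=212 R=140
Round 5 (k=32): L=140 R=83

Answer: 153,89 89,67 67,212 212,140 140,83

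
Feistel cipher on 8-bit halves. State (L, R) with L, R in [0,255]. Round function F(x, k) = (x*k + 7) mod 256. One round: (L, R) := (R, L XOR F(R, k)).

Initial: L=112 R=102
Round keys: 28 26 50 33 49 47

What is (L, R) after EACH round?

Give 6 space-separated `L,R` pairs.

Answer: 102,95 95,203 203,242 242,242 242,171 171,158

Derivation:
Round 1 (k=28): L=102 R=95
Round 2 (k=26): L=95 R=203
Round 3 (k=50): L=203 R=242
Round 4 (k=33): L=242 R=242
Round 5 (k=49): L=242 R=171
Round 6 (k=47): L=171 R=158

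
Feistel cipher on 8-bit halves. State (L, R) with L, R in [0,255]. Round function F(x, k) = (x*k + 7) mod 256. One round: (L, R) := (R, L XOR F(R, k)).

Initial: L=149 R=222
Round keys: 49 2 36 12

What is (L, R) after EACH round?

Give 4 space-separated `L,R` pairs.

Answer: 222,16 16,249 249,27 27,178

Derivation:
Round 1 (k=49): L=222 R=16
Round 2 (k=2): L=16 R=249
Round 3 (k=36): L=249 R=27
Round 4 (k=12): L=27 R=178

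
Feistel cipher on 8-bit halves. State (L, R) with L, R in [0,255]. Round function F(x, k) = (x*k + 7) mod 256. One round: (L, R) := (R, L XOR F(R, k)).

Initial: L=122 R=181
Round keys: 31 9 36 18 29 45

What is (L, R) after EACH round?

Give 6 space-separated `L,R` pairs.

Answer: 181,136 136,122 122,167 167,191 191,13 13,239

Derivation:
Round 1 (k=31): L=181 R=136
Round 2 (k=9): L=136 R=122
Round 3 (k=36): L=122 R=167
Round 4 (k=18): L=167 R=191
Round 5 (k=29): L=191 R=13
Round 6 (k=45): L=13 R=239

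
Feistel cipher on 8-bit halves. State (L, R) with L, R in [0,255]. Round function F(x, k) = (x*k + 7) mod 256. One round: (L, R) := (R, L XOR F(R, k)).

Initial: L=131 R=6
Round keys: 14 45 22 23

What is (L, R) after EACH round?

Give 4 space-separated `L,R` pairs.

Answer: 6,216 216,249 249,181 181,179

Derivation:
Round 1 (k=14): L=6 R=216
Round 2 (k=45): L=216 R=249
Round 3 (k=22): L=249 R=181
Round 4 (k=23): L=181 R=179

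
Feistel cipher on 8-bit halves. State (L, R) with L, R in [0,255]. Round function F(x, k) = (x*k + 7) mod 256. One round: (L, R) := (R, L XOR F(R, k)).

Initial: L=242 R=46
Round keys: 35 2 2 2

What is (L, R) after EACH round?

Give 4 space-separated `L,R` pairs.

Answer: 46,163 163,99 99,110 110,128

Derivation:
Round 1 (k=35): L=46 R=163
Round 2 (k=2): L=163 R=99
Round 3 (k=2): L=99 R=110
Round 4 (k=2): L=110 R=128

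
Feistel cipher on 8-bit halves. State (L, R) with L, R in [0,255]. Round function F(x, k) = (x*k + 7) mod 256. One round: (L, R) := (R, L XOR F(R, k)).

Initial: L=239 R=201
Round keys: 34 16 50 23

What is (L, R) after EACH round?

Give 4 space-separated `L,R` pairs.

Round 1 (k=34): L=201 R=86
Round 2 (k=16): L=86 R=174
Round 3 (k=50): L=174 R=85
Round 4 (k=23): L=85 R=4

Answer: 201,86 86,174 174,85 85,4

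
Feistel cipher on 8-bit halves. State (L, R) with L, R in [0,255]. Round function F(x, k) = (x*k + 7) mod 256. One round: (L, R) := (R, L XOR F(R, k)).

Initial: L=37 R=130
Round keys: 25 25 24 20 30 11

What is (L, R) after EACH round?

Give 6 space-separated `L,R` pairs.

Round 1 (k=25): L=130 R=156
Round 2 (k=25): L=156 R=193
Round 3 (k=24): L=193 R=131
Round 4 (k=20): L=131 R=130
Round 5 (k=30): L=130 R=192
Round 6 (k=11): L=192 R=197

Answer: 130,156 156,193 193,131 131,130 130,192 192,197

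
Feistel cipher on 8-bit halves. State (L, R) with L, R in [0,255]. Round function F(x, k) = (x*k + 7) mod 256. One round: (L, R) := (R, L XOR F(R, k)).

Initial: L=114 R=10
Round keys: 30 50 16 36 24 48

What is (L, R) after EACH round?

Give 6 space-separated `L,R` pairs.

Round 1 (k=30): L=10 R=65
Round 2 (k=50): L=65 R=179
Round 3 (k=16): L=179 R=118
Round 4 (k=36): L=118 R=44
Round 5 (k=24): L=44 R=81
Round 6 (k=48): L=81 R=27

Answer: 10,65 65,179 179,118 118,44 44,81 81,27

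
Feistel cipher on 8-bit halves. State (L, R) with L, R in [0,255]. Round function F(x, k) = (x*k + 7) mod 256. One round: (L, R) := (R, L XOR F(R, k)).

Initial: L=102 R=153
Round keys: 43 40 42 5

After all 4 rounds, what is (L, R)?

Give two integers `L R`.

Round 1 (k=43): L=153 R=220
Round 2 (k=40): L=220 R=254
Round 3 (k=42): L=254 R=111
Round 4 (k=5): L=111 R=204

Answer: 111 204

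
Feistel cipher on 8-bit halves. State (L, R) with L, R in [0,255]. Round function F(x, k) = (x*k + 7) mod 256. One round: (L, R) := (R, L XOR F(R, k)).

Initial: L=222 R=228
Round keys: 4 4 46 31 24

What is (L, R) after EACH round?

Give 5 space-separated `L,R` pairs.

Round 1 (k=4): L=228 R=73
Round 2 (k=4): L=73 R=207
Round 3 (k=46): L=207 R=112
Round 4 (k=31): L=112 R=88
Round 5 (k=24): L=88 R=55

Answer: 228,73 73,207 207,112 112,88 88,55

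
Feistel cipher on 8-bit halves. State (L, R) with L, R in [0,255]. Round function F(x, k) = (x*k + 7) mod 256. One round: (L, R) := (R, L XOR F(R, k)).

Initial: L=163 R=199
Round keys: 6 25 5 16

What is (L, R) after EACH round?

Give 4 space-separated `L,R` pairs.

Answer: 199,18 18,14 14,95 95,249

Derivation:
Round 1 (k=6): L=199 R=18
Round 2 (k=25): L=18 R=14
Round 3 (k=5): L=14 R=95
Round 4 (k=16): L=95 R=249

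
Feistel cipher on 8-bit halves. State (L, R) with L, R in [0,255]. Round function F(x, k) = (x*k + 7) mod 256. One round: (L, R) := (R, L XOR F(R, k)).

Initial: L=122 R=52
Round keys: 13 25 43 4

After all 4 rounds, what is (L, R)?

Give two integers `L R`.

Answer: 162 203

Derivation:
Round 1 (k=13): L=52 R=209
Round 2 (k=25): L=209 R=68
Round 3 (k=43): L=68 R=162
Round 4 (k=4): L=162 R=203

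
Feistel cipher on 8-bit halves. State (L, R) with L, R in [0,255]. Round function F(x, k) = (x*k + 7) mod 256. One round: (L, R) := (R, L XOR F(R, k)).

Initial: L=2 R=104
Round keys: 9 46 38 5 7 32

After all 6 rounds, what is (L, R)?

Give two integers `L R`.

Round 1 (k=9): L=104 R=173
Round 2 (k=46): L=173 R=117
Round 3 (k=38): L=117 R=200
Round 4 (k=5): L=200 R=154
Round 5 (k=7): L=154 R=245
Round 6 (k=32): L=245 R=61

Answer: 245 61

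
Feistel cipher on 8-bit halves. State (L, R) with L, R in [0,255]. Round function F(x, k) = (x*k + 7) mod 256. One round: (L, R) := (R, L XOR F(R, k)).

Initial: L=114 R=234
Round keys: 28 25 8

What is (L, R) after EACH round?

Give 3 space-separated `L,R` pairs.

Round 1 (k=28): L=234 R=237
Round 2 (k=25): L=237 R=198
Round 3 (k=8): L=198 R=218

Answer: 234,237 237,198 198,218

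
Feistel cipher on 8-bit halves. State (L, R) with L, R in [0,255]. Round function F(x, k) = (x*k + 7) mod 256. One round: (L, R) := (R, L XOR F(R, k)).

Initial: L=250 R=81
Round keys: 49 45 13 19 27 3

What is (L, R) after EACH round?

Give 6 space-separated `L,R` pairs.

Answer: 81,114 114,64 64,53 53,182 182,12 12,157

Derivation:
Round 1 (k=49): L=81 R=114
Round 2 (k=45): L=114 R=64
Round 3 (k=13): L=64 R=53
Round 4 (k=19): L=53 R=182
Round 5 (k=27): L=182 R=12
Round 6 (k=3): L=12 R=157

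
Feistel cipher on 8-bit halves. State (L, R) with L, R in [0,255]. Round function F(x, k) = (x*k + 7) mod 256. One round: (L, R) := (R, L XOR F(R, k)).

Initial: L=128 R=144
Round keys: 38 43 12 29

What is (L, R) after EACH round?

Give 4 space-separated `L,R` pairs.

Round 1 (k=38): L=144 R=231
Round 2 (k=43): L=231 R=68
Round 3 (k=12): L=68 R=208
Round 4 (k=29): L=208 R=211

Answer: 144,231 231,68 68,208 208,211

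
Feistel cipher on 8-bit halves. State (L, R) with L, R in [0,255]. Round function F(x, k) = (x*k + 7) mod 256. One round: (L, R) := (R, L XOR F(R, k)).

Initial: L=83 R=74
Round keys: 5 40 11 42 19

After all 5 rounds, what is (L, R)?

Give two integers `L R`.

Round 1 (k=5): L=74 R=42
Round 2 (k=40): L=42 R=221
Round 3 (k=11): L=221 R=172
Round 4 (k=42): L=172 R=226
Round 5 (k=19): L=226 R=97

Answer: 226 97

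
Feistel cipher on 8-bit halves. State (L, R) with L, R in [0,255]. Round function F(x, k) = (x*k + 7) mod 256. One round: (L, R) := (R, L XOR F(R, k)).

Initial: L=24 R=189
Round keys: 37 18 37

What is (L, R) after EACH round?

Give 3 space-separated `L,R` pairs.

Answer: 189,64 64,58 58,41

Derivation:
Round 1 (k=37): L=189 R=64
Round 2 (k=18): L=64 R=58
Round 3 (k=37): L=58 R=41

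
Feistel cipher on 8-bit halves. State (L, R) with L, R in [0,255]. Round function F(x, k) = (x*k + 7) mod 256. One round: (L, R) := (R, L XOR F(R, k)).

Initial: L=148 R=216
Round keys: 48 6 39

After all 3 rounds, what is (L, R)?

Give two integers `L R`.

Round 1 (k=48): L=216 R=19
Round 2 (k=6): L=19 R=161
Round 3 (k=39): L=161 R=157

Answer: 161 157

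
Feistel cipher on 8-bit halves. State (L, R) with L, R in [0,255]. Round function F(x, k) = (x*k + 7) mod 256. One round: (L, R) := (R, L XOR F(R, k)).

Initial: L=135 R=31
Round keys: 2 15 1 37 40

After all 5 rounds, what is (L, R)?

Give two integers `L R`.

Round 1 (k=2): L=31 R=194
Round 2 (k=15): L=194 R=122
Round 3 (k=1): L=122 R=67
Round 4 (k=37): L=67 R=204
Round 5 (k=40): L=204 R=164

Answer: 204 164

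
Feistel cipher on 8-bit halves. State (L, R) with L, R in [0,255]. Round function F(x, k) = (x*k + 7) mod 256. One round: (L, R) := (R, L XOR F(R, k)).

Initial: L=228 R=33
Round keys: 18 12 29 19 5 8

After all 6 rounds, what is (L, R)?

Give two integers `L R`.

Answer: 152 254

Derivation:
Round 1 (k=18): L=33 R=189
Round 2 (k=12): L=189 R=194
Round 3 (k=29): L=194 R=188
Round 4 (k=19): L=188 R=57
Round 5 (k=5): L=57 R=152
Round 6 (k=8): L=152 R=254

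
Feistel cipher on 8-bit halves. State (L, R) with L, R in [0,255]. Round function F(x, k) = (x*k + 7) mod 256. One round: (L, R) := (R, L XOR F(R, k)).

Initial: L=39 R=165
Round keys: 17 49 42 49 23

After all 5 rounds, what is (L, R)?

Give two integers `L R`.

Answer: 234 155

Derivation:
Round 1 (k=17): L=165 R=219
Round 2 (k=49): L=219 R=87
Round 3 (k=42): L=87 R=150
Round 4 (k=49): L=150 R=234
Round 5 (k=23): L=234 R=155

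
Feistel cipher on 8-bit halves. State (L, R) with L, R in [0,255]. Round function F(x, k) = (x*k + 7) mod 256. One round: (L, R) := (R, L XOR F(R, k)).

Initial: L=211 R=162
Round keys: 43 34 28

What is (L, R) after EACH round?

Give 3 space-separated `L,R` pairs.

Round 1 (k=43): L=162 R=238
Round 2 (k=34): L=238 R=1
Round 3 (k=28): L=1 R=205

Answer: 162,238 238,1 1,205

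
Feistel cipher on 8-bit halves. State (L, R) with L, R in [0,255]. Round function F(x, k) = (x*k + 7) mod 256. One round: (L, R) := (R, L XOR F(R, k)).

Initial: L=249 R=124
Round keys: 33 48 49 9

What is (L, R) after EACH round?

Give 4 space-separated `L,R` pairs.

Answer: 124,250 250,155 155,72 72,20

Derivation:
Round 1 (k=33): L=124 R=250
Round 2 (k=48): L=250 R=155
Round 3 (k=49): L=155 R=72
Round 4 (k=9): L=72 R=20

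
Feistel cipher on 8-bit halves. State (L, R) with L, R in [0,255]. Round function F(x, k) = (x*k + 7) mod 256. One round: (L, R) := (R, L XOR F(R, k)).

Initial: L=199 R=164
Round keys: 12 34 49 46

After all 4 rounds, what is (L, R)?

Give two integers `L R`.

Answer: 170 208

Derivation:
Round 1 (k=12): L=164 R=112
Round 2 (k=34): L=112 R=67
Round 3 (k=49): L=67 R=170
Round 4 (k=46): L=170 R=208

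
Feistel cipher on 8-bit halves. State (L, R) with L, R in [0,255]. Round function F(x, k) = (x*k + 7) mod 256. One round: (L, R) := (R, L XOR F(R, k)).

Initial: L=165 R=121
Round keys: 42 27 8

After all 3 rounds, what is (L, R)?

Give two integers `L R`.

Round 1 (k=42): L=121 R=68
Round 2 (k=27): L=68 R=74
Round 3 (k=8): L=74 R=19

Answer: 74 19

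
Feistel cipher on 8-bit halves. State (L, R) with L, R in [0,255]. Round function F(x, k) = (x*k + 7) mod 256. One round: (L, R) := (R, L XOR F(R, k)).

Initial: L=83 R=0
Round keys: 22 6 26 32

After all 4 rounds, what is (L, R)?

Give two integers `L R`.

Round 1 (k=22): L=0 R=84
Round 2 (k=6): L=84 R=255
Round 3 (k=26): L=255 R=185
Round 4 (k=32): L=185 R=216

Answer: 185 216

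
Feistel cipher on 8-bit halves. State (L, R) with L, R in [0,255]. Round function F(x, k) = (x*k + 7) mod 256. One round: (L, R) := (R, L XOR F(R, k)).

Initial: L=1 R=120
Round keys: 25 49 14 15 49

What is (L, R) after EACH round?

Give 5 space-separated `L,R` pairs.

Round 1 (k=25): L=120 R=190
Round 2 (k=49): L=190 R=29
Round 3 (k=14): L=29 R=35
Round 4 (k=15): L=35 R=9
Round 5 (k=49): L=9 R=227

Answer: 120,190 190,29 29,35 35,9 9,227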